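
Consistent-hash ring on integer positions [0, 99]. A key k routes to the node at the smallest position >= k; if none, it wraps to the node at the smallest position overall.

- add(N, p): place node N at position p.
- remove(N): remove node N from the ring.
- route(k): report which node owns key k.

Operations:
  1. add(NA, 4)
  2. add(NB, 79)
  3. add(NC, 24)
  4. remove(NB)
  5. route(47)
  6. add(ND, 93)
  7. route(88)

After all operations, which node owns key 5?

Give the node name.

Op 1: add NA@4 -> ring=[4:NA]
Op 2: add NB@79 -> ring=[4:NA,79:NB]
Op 3: add NC@24 -> ring=[4:NA,24:NC,79:NB]
Op 4: remove NB -> ring=[4:NA,24:NC]
Op 5: route key 47: none >= 47, wrap to smallest pos 4 -> NA
Op 6: add ND@93 -> ring=[4:NA,24:NC,93:ND]
Op 7: route key 88: smallest pos >= 88 is 93 -> ND
Final route key 5: smallest pos >= 5 is 24 -> NC

Answer: NC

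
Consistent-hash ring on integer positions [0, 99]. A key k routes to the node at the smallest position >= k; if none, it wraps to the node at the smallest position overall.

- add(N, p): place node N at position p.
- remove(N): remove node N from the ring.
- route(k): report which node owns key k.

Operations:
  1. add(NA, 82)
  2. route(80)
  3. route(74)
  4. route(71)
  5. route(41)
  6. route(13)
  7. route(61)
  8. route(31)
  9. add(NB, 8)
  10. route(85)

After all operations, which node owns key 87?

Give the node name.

Op 1: add NA@82 -> ring=[82:NA]
Op 2: route key 80: smallest pos >= 80 is 82 -> NA
Op 3: route key 74: smallest pos >= 74 is 82 -> NA
Op 4: route key 71: smallest pos >= 71 is 82 -> NA
Op 5: route key 41: smallest pos >= 41 is 82 -> NA
Op 6: route key 13: smallest pos >= 13 is 82 -> NA
Op 7: route key 61: smallest pos >= 61 is 82 -> NA
Op 8: route key 31: smallest pos >= 31 is 82 -> NA
Op 9: add NB@8 -> ring=[8:NB,82:NA]
Op 10: route key 85: none >= 85, wrap to smallest pos 8 -> NB
Final route key 87: none >= 87, wrap to smallest pos 8 -> NB

Answer: NB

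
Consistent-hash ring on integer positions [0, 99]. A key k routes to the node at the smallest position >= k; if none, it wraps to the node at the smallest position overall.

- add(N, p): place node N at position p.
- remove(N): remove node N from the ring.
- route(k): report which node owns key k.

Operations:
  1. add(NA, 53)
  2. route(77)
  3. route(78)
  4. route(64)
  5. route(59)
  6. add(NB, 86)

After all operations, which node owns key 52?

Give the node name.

Answer: NA

Derivation:
Op 1: add NA@53 -> ring=[53:NA]
Op 2: route key 77: none >= 77, wrap to smallest pos 53 -> NA
Op 3: route key 78: none >= 78, wrap to smallest pos 53 -> NA
Op 4: route key 64: none >= 64, wrap to smallest pos 53 -> NA
Op 5: route key 59: none >= 59, wrap to smallest pos 53 -> NA
Op 6: add NB@86 -> ring=[53:NA,86:NB]
Final route key 52: smallest pos >= 52 is 53 -> NA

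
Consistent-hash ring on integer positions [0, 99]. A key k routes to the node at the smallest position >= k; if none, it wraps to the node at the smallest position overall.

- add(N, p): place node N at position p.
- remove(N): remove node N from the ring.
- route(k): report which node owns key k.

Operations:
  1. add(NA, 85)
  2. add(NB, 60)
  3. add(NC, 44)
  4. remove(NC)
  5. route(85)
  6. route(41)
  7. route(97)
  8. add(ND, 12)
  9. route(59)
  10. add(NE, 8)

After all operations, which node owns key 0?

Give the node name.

Op 1: add NA@85 -> ring=[85:NA]
Op 2: add NB@60 -> ring=[60:NB,85:NA]
Op 3: add NC@44 -> ring=[44:NC,60:NB,85:NA]
Op 4: remove NC -> ring=[60:NB,85:NA]
Op 5: route key 85: smallest pos >= 85 is 85 -> NA
Op 6: route key 41: smallest pos >= 41 is 60 -> NB
Op 7: route key 97: none >= 97, wrap to smallest pos 60 -> NB
Op 8: add ND@12 -> ring=[12:ND,60:NB,85:NA]
Op 9: route key 59: smallest pos >= 59 is 60 -> NB
Op 10: add NE@8 -> ring=[8:NE,12:ND,60:NB,85:NA]
Final route key 0: smallest pos >= 0 is 8 -> NE

Answer: NE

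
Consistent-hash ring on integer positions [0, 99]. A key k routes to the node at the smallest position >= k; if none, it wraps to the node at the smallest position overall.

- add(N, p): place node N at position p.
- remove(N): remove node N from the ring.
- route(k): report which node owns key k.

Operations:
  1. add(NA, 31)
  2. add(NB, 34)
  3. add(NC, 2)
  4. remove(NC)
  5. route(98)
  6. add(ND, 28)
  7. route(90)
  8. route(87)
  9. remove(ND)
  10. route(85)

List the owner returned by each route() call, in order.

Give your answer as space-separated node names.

Answer: NA ND ND NA

Derivation:
Op 1: add NA@31 -> ring=[31:NA]
Op 2: add NB@34 -> ring=[31:NA,34:NB]
Op 3: add NC@2 -> ring=[2:NC,31:NA,34:NB]
Op 4: remove NC -> ring=[31:NA,34:NB]
Op 5: route key 98: none >= 98, wrap to smallest pos 31 -> NA
Op 6: add ND@28 -> ring=[28:ND,31:NA,34:NB]
Op 7: route key 90: none >= 90, wrap to smallest pos 28 -> ND
Op 8: route key 87: none >= 87, wrap to smallest pos 28 -> ND
Op 9: remove ND -> ring=[31:NA,34:NB]
Op 10: route key 85: none >= 85, wrap to smallest pos 31 -> NA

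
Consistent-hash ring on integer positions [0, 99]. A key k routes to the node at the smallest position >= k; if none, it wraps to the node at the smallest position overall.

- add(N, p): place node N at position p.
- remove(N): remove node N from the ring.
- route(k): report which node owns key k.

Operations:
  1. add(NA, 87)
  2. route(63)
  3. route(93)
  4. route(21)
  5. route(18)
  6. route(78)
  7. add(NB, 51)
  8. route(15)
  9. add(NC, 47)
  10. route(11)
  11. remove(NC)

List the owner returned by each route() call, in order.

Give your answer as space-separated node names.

Answer: NA NA NA NA NA NB NC

Derivation:
Op 1: add NA@87 -> ring=[87:NA]
Op 2: route key 63: smallest pos >= 63 is 87 -> NA
Op 3: route key 93: none >= 93, wrap to smallest pos 87 -> NA
Op 4: route key 21: smallest pos >= 21 is 87 -> NA
Op 5: route key 18: smallest pos >= 18 is 87 -> NA
Op 6: route key 78: smallest pos >= 78 is 87 -> NA
Op 7: add NB@51 -> ring=[51:NB,87:NA]
Op 8: route key 15: smallest pos >= 15 is 51 -> NB
Op 9: add NC@47 -> ring=[47:NC,51:NB,87:NA]
Op 10: route key 11: smallest pos >= 11 is 47 -> NC
Op 11: remove NC -> ring=[51:NB,87:NA]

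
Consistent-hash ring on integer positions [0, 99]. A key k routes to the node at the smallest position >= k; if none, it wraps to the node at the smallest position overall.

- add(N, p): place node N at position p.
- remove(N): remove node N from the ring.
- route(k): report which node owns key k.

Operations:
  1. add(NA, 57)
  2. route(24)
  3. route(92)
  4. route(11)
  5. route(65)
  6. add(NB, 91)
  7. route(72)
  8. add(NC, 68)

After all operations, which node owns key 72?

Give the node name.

Answer: NB

Derivation:
Op 1: add NA@57 -> ring=[57:NA]
Op 2: route key 24: smallest pos >= 24 is 57 -> NA
Op 3: route key 92: none >= 92, wrap to smallest pos 57 -> NA
Op 4: route key 11: smallest pos >= 11 is 57 -> NA
Op 5: route key 65: none >= 65, wrap to smallest pos 57 -> NA
Op 6: add NB@91 -> ring=[57:NA,91:NB]
Op 7: route key 72: smallest pos >= 72 is 91 -> NB
Op 8: add NC@68 -> ring=[57:NA,68:NC,91:NB]
Final route key 72: smallest pos >= 72 is 91 -> NB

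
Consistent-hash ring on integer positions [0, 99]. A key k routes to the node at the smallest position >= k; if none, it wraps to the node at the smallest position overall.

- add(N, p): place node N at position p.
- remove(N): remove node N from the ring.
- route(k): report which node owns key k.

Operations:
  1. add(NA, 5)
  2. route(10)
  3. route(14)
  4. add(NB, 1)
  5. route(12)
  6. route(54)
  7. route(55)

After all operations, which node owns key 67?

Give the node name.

Answer: NB

Derivation:
Op 1: add NA@5 -> ring=[5:NA]
Op 2: route key 10: none >= 10, wrap to smallest pos 5 -> NA
Op 3: route key 14: none >= 14, wrap to smallest pos 5 -> NA
Op 4: add NB@1 -> ring=[1:NB,5:NA]
Op 5: route key 12: none >= 12, wrap to smallest pos 1 -> NB
Op 6: route key 54: none >= 54, wrap to smallest pos 1 -> NB
Op 7: route key 55: none >= 55, wrap to smallest pos 1 -> NB
Final route key 67: none >= 67, wrap to smallest pos 1 -> NB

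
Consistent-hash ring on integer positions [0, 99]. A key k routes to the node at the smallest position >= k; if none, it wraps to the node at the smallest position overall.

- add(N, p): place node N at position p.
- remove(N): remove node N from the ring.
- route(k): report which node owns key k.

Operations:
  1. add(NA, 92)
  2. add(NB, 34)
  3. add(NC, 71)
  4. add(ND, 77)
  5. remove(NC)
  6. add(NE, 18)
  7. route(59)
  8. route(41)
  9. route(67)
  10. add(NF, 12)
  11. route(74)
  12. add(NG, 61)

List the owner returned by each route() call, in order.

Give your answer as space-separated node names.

Op 1: add NA@92 -> ring=[92:NA]
Op 2: add NB@34 -> ring=[34:NB,92:NA]
Op 3: add NC@71 -> ring=[34:NB,71:NC,92:NA]
Op 4: add ND@77 -> ring=[34:NB,71:NC,77:ND,92:NA]
Op 5: remove NC -> ring=[34:NB,77:ND,92:NA]
Op 6: add NE@18 -> ring=[18:NE,34:NB,77:ND,92:NA]
Op 7: route key 59: smallest pos >= 59 is 77 -> ND
Op 8: route key 41: smallest pos >= 41 is 77 -> ND
Op 9: route key 67: smallest pos >= 67 is 77 -> ND
Op 10: add NF@12 -> ring=[12:NF,18:NE,34:NB,77:ND,92:NA]
Op 11: route key 74: smallest pos >= 74 is 77 -> ND
Op 12: add NG@61 -> ring=[12:NF,18:NE,34:NB,61:NG,77:ND,92:NA]

Answer: ND ND ND ND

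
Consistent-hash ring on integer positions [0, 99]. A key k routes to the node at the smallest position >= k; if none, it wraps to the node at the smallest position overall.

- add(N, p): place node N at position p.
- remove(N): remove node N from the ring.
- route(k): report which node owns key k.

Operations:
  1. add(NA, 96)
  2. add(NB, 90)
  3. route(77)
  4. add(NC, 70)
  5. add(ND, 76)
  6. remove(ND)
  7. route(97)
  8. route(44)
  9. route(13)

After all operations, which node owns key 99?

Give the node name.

Answer: NC

Derivation:
Op 1: add NA@96 -> ring=[96:NA]
Op 2: add NB@90 -> ring=[90:NB,96:NA]
Op 3: route key 77: smallest pos >= 77 is 90 -> NB
Op 4: add NC@70 -> ring=[70:NC,90:NB,96:NA]
Op 5: add ND@76 -> ring=[70:NC,76:ND,90:NB,96:NA]
Op 6: remove ND -> ring=[70:NC,90:NB,96:NA]
Op 7: route key 97: none >= 97, wrap to smallest pos 70 -> NC
Op 8: route key 44: smallest pos >= 44 is 70 -> NC
Op 9: route key 13: smallest pos >= 13 is 70 -> NC
Final route key 99: none >= 99, wrap to smallest pos 70 -> NC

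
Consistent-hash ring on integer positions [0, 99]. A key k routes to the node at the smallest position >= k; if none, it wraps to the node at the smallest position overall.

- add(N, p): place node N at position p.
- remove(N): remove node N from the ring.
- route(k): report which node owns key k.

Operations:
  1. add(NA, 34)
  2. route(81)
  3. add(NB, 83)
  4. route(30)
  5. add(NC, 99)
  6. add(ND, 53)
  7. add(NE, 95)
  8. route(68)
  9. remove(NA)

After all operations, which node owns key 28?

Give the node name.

Answer: ND

Derivation:
Op 1: add NA@34 -> ring=[34:NA]
Op 2: route key 81: none >= 81, wrap to smallest pos 34 -> NA
Op 3: add NB@83 -> ring=[34:NA,83:NB]
Op 4: route key 30: smallest pos >= 30 is 34 -> NA
Op 5: add NC@99 -> ring=[34:NA,83:NB,99:NC]
Op 6: add ND@53 -> ring=[34:NA,53:ND,83:NB,99:NC]
Op 7: add NE@95 -> ring=[34:NA,53:ND,83:NB,95:NE,99:NC]
Op 8: route key 68: smallest pos >= 68 is 83 -> NB
Op 9: remove NA -> ring=[53:ND,83:NB,95:NE,99:NC]
Final route key 28: smallest pos >= 28 is 53 -> ND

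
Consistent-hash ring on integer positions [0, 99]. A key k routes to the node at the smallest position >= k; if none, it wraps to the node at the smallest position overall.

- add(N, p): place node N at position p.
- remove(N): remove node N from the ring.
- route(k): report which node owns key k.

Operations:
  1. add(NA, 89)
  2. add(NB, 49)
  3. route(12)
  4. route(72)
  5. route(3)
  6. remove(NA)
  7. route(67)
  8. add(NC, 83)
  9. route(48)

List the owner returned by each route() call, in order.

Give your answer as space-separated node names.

Op 1: add NA@89 -> ring=[89:NA]
Op 2: add NB@49 -> ring=[49:NB,89:NA]
Op 3: route key 12: smallest pos >= 12 is 49 -> NB
Op 4: route key 72: smallest pos >= 72 is 89 -> NA
Op 5: route key 3: smallest pos >= 3 is 49 -> NB
Op 6: remove NA -> ring=[49:NB]
Op 7: route key 67: none >= 67, wrap to smallest pos 49 -> NB
Op 8: add NC@83 -> ring=[49:NB,83:NC]
Op 9: route key 48: smallest pos >= 48 is 49 -> NB

Answer: NB NA NB NB NB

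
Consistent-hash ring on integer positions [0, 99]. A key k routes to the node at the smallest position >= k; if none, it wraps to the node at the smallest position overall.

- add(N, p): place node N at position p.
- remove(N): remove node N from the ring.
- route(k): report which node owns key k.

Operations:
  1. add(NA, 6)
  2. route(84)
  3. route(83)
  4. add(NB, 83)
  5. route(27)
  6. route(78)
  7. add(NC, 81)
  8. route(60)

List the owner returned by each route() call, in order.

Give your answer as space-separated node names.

Op 1: add NA@6 -> ring=[6:NA]
Op 2: route key 84: none >= 84, wrap to smallest pos 6 -> NA
Op 3: route key 83: none >= 83, wrap to smallest pos 6 -> NA
Op 4: add NB@83 -> ring=[6:NA,83:NB]
Op 5: route key 27: smallest pos >= 27 is 83 -> NB
Op 6: route key 78: smallest pos >= 78 is 83 -> NB
Op 7: add NC@81 -> ring=[6:NA,81:NC,83:NB]
Op 8: route key 60: smallest pos >= 60 is 81 -> NC

Answer: NA NA NB NB NC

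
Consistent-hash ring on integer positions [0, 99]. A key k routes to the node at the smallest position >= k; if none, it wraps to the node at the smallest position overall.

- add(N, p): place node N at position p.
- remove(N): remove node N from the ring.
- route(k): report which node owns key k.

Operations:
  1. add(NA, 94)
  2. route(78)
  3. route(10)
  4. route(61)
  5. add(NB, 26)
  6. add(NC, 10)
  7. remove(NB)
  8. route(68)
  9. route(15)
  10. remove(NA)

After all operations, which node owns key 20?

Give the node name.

Op 1: add NA@94 -> ring=[94:NA]
Op 2: route key 78: smallest pos >= 78 is 94 -> NA
Op 3: route key 10: smallest pos >= 10 is 94 -> NA
Op 4: route key 61: smallest pos >= 61 is 94 -> NA
Op 5: add NB@26 -> ring=[26:NB,94:NA]
Op 6: add NC@10 -> ring=[10:NC,26:NB,94:NA]
Op 7: remove NB -> ring=[10:NC,94:NA]
Op 8: route key 68: smallest pos >= 68 is 94 -> NA
Op 9: route key 15: smallest pos >= 15 is 94 -> NA
Op 10: remove NA -> ring=[10:NC]
Final route key 20: none >= 20, wrap to smallest pos 10 -> NC

Answer: NC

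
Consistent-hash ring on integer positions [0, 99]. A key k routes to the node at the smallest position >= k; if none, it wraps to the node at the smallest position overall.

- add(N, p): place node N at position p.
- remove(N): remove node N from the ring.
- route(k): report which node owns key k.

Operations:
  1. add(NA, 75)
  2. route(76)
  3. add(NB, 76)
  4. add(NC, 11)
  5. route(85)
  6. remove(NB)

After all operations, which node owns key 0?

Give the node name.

Answer: NC

Derivation:
Op 1: add NA@75 -> ring=[75:NA]
Op 2: route key 76: none >= 76, wrap to smallest pos 75 -> NA
Op 3: add NB@76 -> ring=[75:NA,76:NB]
Op 4: add NC@11 -> ring=[11:NC,75:NA,76:NB]
Op 5: route key 85: none >= 85, wrap to smallest pos 11 -> NC
Op 6: remove NB -> ring=[11:NC,75:NA]
Final route key 0: smallest pos >= 0 is 11 -> NC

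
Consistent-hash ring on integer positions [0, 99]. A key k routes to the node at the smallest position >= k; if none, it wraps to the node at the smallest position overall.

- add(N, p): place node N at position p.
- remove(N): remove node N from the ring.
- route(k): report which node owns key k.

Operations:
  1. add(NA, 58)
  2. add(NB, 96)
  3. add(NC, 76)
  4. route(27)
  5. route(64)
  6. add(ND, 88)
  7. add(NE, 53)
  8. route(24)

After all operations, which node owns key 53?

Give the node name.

Answer: NE

Derivation:
Op 1: add NA@58 -> ring=[58:NA]
Op 2: add NB@96 -> ring=[58:NA,96:NB]
Op 3: add NC@76 -> ring=[58:NA,76:NC,96:NB]
Op 4: route key 27: smallest pos >= 27 is 58 -> NA
Op 5: route key 64: smallest pos >= 64 is 76 -> NC
Op 6: add ND@88 -> ring=[58:NA,76:NC,88:ND,96:NB]
Op 7: add NE@53 -> ring=[53:NE,58:NA,76:NC,88:ND,96:NB]
Op 8: route key 24: smallest pos >= 24 is 53 -> NE
Final route key 53: smallest pos >= 53 is 53 -> NE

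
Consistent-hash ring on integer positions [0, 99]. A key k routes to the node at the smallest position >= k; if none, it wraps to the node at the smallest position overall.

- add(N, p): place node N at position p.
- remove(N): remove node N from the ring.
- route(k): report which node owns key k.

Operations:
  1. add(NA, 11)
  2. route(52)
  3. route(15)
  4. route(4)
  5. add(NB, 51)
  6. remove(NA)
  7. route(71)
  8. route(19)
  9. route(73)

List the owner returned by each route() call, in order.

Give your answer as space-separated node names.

Answer: NA NA NA NB NB NB

Derivation:
Op 1: add NA@11 -> ring=[11:NA]
Op 2: route key 52: none >= 52, wrap to smallest pos 11 -> NA
Op 3: route key 15: none >= 15, wrap to smallest pos 11 -> NA
Op 4: route key 4: smallest pos >= 4 is 11 -> NA
Op 5: add NB@51 -> ring=[11:NA,51:NB]
Op 6: remove NA -> ring=[51:NB]
Op 7: route key 71: none >= 71, wrap to smallest pos 51 -> NB
Op 8: route key 19: smallest pos >= 19 is 51 -> NB
Op 9: route key 73: none >= 73, wrap to smallest pos 51 -> NB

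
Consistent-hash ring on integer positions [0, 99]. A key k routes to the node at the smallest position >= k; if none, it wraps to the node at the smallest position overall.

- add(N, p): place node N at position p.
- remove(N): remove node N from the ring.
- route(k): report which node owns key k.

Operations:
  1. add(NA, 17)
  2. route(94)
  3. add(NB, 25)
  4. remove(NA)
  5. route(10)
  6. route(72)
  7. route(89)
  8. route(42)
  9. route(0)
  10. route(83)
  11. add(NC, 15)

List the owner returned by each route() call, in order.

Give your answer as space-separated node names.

Answer: NA NB NB NB NB NB NB

Derivation:
Op 1: add NA@17 -> ring=[17:NA]
Op 2: route key 94: none >= 94, wrap to smallest pos 17 -> NA
Op 3: add NB@25 -> ring=[17:NA,25:NB]
Op 4: remove NA -> ring=[25:NB]
Op 5: route key 10: smallest pos >= 10 is 25 -> NB
Op 6: route key 72: none >= 72, wrap to smallest pos 25 -> NB
Op 7: route key 89: none >= 89, wrap to smallest pos 25 -> NB
Op 8: route key 42: none >= 42, wrap to smallest pos 25 -> NB
Op 9: route key 0: smallest pos >= 0 is 25 -> NB
Op 10: route key 83: none >= 83, wrap to smallest pos 25 -> NB
Op 11: add NC@15 -> ring=[15:NC,25:NB]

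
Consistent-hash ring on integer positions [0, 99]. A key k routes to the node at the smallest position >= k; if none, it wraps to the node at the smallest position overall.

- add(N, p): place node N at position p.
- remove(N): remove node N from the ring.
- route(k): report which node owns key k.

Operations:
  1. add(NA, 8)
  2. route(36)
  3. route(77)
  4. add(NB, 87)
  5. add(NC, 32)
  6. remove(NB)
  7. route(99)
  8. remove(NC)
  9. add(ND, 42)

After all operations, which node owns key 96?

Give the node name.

Answer: NA

Derivation:
Op 1: add NA@8 -> ring=[8:NA]
Op 2: route key 36: none >= 36, wrap to smallest pos 8 -> NA
Op 3: route key 77: none >= 77, wrap to smallest pos 8 -> NA
Op 4: add NB@87 -> ring=[8:NA,87:NB]
Op 5: add NC@32 -> ring=[8:NA,32:NC,87:NB]
Op 6: remove NB -> ring=[8:NA,32:NC]
Op 7: route key 99: none >= 99, wrap to smallest pos 8 -> NA
Op 8: remove NC -> ring=[8:NA]
Op 9: add ND@42 -> ring=[8:NA,42:ND]
Final route key 96: none >= 96, wrap to smallest pos 8 -> NA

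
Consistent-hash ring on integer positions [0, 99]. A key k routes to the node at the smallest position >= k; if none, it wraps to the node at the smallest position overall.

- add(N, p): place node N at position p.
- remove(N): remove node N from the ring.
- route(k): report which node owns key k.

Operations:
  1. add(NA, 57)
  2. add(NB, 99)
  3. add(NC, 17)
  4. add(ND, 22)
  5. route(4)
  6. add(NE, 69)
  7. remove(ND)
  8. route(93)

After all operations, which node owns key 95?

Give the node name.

Op 1: add NA@57 -> ring=[57:NA]
Op 2: add NB@99 -> ring=[57:NA,99:NB]
Op 3: add NC@17 -> ring=[17:NC,57:NA,99:NB]
Op 4: add ND@22 -> ring=[17:NC,22:ND,57:NA,99:NB]
Op 5: route key 4: smallest pos >= 4 is 17 -> NC
Op 6: add NE@69 -> ring=[17:NC,22:ND,57:NA,69:NE,99:NB]
Op 7: remove ND -> ring=[17:NC,57:NA,69:NE,99:NB]
Op 8: route key 93: smallest pos >= 93 is 99 -> NB
Final route key 95: smallest pos >= 95 is 99 -> NB

Answer: NB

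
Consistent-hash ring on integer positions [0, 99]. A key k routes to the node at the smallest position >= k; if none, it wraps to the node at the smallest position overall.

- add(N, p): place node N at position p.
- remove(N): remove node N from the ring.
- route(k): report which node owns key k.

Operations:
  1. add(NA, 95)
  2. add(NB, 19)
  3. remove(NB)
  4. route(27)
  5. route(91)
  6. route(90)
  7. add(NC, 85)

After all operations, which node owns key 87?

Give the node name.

Answer: NA

Derivation:
Op 1: add NA@95 -> ring=[95:NA]
Op 2: add NB@19 -> ring=[19:NB,95:NA]
Op 3: remove NB -> ring=[95:NA]
Op 4: route key 27: smallest pos >= 27 is 95 -> NA
Op 5: route key 91: smallest pos >= 91 is 95 -> NA
Op 6: route key 90: smallest pos >= 90 is 95 -> NA
Op 7: add NC@85 -> ring=[85:NC,95:NA]
Final route key 87: smallest pos >= 87 is 95 -> NA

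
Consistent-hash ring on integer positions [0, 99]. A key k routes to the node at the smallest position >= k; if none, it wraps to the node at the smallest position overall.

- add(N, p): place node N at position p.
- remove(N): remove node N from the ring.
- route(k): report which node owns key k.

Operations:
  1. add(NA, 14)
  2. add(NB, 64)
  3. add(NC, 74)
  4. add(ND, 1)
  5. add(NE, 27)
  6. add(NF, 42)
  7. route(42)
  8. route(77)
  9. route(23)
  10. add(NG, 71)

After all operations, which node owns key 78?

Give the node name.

Op 1: add NA@14 -> ring=[14:NA]
Op 2: add NB@64 -> ring=[14:NA,64:NB]
Op 3: add NC@74 -> ring=[14:NA,64:NB,74:NC]
Op 4: add ND@1 -> ring=[1:ND,14:NA,64:NB,74:NC]
Op 5: add NE@27 -> ring=[1:ND,14:NA,27:NE,64:NB,74:NC]
Op 6: add NF@42 -> ring=[1:ND,14:NA,27:NE,42:NF,64:NB,74:NC]
Op 7: route key 42: smallest pos >= 42 is 42 -> NF
Op 8: route key 77: none >= 77, wrap to smallest pos 1 -> ND
Op 9: route key 23: smallest pos >= 23 is 27 -> NE
Op 10: add NG@71 -> ring=[1:ND,14:NA,27:NE,42:NF,64:NB,71:NG,74:NC]
Final route key 78: none >= 78, wrap to smallest pos 1 -> ND

Answer: ND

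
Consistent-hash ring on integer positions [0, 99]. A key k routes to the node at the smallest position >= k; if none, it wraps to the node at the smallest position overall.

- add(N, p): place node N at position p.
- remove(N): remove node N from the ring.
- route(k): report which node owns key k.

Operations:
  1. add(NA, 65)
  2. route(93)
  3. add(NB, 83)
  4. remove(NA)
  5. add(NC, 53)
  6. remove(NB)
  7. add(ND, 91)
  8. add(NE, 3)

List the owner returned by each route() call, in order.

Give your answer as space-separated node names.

Answer: NA

Derivation:
Op 1: add NA@65 -> ring=[65:NA]
Op 2: route key 93: none >= 93, wrap to smallest pos 65 -> NA
Op 3: add NB@83 -> ring=[65:NA,83:NB]
Op 4: remove NA -> ring=[83:NB]
Op 5: add NC@53 -> ring=[53:NC,83:NB]
Op 6: remove NB -> ring=[53:NC]
Op 7: add ND@91 -> ring=[53:NC,91:ND]
Op 8: add NE@3 -> ring=[3:NE,53:NC,91:ND]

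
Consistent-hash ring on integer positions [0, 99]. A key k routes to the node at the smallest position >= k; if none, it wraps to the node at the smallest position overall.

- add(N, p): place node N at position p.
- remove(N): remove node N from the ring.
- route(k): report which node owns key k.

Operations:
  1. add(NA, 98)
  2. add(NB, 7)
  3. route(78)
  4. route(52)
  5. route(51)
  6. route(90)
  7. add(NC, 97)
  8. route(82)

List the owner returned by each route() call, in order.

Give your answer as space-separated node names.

Op 1: add NA@98 -> ring=[98:NA]
Op 2: add NB@7 -> ring=[7:NB,98:NA]
Op 3: route key 78: smallest pos >= 78 is 98 -> NA
Op 4: route key 52: smallest pos >= 52 is 98 -> NA
Op 5: route key 51: smallest pos >= 51 is 98 -> NA
Op 6: route key 90: smallest pos >= 90 is 98 -> NA
Op 7: add NC@97 -> ring=[7:NB,97:NC,98:NA]
Op 8: route key 82: smallest pos >= 82 is 97 -> NC

Answer: NA NA NA NA NC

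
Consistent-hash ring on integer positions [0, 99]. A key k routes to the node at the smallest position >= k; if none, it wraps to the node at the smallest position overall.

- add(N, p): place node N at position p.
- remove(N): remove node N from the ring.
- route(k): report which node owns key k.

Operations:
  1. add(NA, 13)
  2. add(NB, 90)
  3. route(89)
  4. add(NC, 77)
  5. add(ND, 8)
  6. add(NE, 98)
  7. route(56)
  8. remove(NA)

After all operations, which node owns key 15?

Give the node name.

Op 1: add NA@13 -> ring=[13:NA]
Op 2: add NB@90 -> ring=[13:NA,90:NB]
Op 3: route key 89: smallest pos >= 89 is 90 -> NB
Op 4: add NC@77 -> ring=[13:NA,77:NC,90:NB]
Op 5: add ND@8 -> ring=[8:ND,13:NA,77:NC,90:NB]
Op 6: add NE@98 -> ring=[8:ND,13:NA,77:NC,90:NB,98:NE]
Op 7: route key 56: smallest pos >= 56 is 77 -> NC
Op 8: remove NA -> ring=[8:ND,77:NC,90:NB,98:NE]
Final route key 15: smallest pos >= 15 is 77 -> NC

Answer: NC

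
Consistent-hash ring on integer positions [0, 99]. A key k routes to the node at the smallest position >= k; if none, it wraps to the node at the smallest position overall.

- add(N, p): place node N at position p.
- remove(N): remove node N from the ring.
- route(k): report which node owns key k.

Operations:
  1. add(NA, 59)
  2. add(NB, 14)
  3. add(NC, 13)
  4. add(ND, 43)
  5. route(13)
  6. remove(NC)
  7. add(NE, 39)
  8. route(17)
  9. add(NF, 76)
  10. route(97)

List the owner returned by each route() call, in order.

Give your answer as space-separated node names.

Answer: NC NE NB

Derivation:
Op 1: add NA@59 -> ring=[59:NA]
Op 2: add NB@14 -> ring=[14:NB,59:NA]
Op 3: add NC@13 -> ring=[13:NC,14:NB,59:NA]
Op 4: add ND@43 -> ring=[13:NC,14:NB,43:ND,59:NA]
Op 5: route key 13: smallest pos >= 13 is 13 -> NC
Op 6: remove NC -> ring=[14:NB,43:ND,59:NA]
Op 7: add NE@39 -> ring=[14:NB,39:NE,43:ND,59:NA]
Op 8: route key 17: smallest pos >= 17 is 39 -> NE
Op 9: add NF@76 -> ring=[14:NB,39:NE,43:ND,59:NA,76:NF]
Op 10: route key 97: none >= 97, wrap to smallest pos 14 -> NB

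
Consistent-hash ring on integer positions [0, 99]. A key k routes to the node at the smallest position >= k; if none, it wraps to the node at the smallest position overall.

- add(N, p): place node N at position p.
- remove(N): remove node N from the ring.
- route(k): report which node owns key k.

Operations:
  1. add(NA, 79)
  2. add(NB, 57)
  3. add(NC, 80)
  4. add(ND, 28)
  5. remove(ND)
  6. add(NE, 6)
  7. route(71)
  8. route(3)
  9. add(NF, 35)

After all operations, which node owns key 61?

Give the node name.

Answer: NA

Derivation:
Op 1: add NA@79 -> ring=[79:NA]
Op 2: add NB@57 -> ring=[57:NB,79:NA]
Op 3: add NC@80 -> ring=[57:NB,79:NA,80:NC]
Op 4: add ND@28 -> ring=[28:ND,57:NB,79:NA,80:NC]
Op 5: remove ND -> ring=[57:NB,79:NA,80:NC]
Op 6: add NE@6 -> ring=[6:NE,57:NB,79:NA,80:NC]
Op 7: route key 71: smallest pos >= 71 is 79 -> NA
Op 8: route key 3: smallest pos >= 3 is 6 -> NE
Op 9: add NF@35 -> ring=[6:NE,35:NF,57:NB,79:NA,80:NC]
Final route key 61: smallest pos >= 61 is 79 -> NA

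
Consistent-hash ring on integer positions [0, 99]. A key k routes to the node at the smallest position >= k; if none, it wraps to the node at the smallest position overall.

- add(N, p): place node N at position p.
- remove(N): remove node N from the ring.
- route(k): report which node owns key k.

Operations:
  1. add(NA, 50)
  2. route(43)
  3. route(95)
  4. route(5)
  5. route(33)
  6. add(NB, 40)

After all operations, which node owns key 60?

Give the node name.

Op 1: add NA@50 -> ring=[50:NA]
Op 2: route key 43: smallest pos >= 43 is 50 -> NA
Op 3: route key 95: none >= 95, wrap to smallest pos 50 -> NA
Op 4: route key 5: smallest pos >= 5 is 50 -> NA
Op 5: route key 33: smallest pos >= 33 is 50 -> NA
Op 6: add NB@40 -> ring=[40:NB,50:NA]
Final route key 60: none >= 60, wrap to smallest pos 40 -> NB

Answer: NB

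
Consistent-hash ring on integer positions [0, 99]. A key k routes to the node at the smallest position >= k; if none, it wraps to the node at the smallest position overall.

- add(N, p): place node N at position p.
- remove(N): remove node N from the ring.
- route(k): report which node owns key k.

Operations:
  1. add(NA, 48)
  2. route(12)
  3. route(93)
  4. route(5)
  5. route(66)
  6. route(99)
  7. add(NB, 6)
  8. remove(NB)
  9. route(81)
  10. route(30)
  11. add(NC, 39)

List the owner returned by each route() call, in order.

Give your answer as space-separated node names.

Answer: NA NA NA NA NA NA NA

Derivation:
Op 1: add NA@48 -> ring=[48:NA]
Op 2: route key 12: smallest pos >= 12 is 48 -> NA
Op 3: route key 93: none >= 93, wrap to smallest pos 48 -> NA
Op 4: route key 5: smallest pos >= 5 is 48 -> NA
Op 5: route key 66: none >= 66, wrap to smallest pos 48 -> NA
Op 6: route key 99: none >= 99, wrap to smallest pos 48 -> NA
Op 7: add NB@6 -> ring=[6:NB,48:NA]
Op 8: remove NB -> ring=[48:NA]
Op 9: route key 81: none >= 81, wrap to smallest pos 48 -> NA
Op 10: route key 30: smallest pos >= 30 is 48 -> NA
Op 11: add NC@39 -> ring=[39:NC,48:NA]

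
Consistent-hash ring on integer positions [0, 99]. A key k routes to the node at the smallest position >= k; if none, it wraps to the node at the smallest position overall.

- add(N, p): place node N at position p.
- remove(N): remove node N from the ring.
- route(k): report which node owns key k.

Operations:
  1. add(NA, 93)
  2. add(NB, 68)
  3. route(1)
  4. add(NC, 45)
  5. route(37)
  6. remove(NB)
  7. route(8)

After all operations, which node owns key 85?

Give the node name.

Answer: NA

Derivation:
Op 1: add NA@93 -> ring=[93:NA]
Op 2: add NB@68 -> ring=[68:NB,93:NA]
Op 3: route key 1: smallest pos >= 1 is 68 -> NB
Op 4: add NC@45 -> ring=[45:NC,68:NB,93:NA]
Op 5: route key 37: smallest pos >= 37 is 45 -> NC
Op 6: remove NB -> ring=[45:NC,93:NA]
Op 7: route key 8: smallest pos >= 8 is 45 -> NC
Final route key 85: smallest pos >= 85 is 93 -> NA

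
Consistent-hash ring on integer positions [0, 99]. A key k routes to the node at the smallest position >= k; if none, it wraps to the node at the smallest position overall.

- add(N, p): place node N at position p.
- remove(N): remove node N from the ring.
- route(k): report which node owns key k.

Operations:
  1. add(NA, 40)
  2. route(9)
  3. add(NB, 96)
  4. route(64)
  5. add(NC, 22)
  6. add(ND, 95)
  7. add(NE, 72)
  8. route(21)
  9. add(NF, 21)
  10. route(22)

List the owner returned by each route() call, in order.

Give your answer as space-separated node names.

Op 1: add NA@40 -> ring=[40:NA]
Op 2: route key 9: smallest pos >= 9 is 40 -> NA
Op 3: add NB@96 -> ring=[40:NA,96:NB]
Op 4: route key 64: smallest pos >= 64 is 96 -> NB
Op 5: add NC@22 -> ring=[22:NC,40:NA,96:NB]
Op 6: add ND@95 -> ring=[22:NC,40:NA,95:ND,96:NB]
Op 7: add NE@72 -> ring=[22:NC,40:NA,72:NE,95:ND,96:NB]
Op 8: route key 21: smallest pos >= 21 is 22 -> NC
Op 9: add NF@21 -> ring=[21:NF,22:NC,40:NA,72:NE,95:ND,96:NB]
Op 10: route key 22: smallest pos >= 22 is 22 -> NC

Answer: NA NB NC NC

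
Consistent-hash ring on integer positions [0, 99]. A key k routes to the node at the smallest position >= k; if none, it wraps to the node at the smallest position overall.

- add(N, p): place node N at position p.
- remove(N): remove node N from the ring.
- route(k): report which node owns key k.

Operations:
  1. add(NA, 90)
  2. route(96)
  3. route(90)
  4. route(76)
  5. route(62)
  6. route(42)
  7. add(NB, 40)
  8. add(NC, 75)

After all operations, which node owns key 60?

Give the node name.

Answer: NC

Derivation:
Op 1: add NA@90 -> ring=[90:NA]
Op 2: route key 96: none >= 96, wrap to smallest pos 90 -> NA
Op 3: route key 90: smallest pos >= 90 is 90 -> NA
Op 4: route key 76: smallest pos >= 76 is 90 -> NA
Op 5: route key 62: smallest pos >= 62 is 90 -> NA
Op 6: route key 42: smallest pos >= 42 is 90 -> NA
Op 7: add NB@40 -> ring=[40:NB,90:NA]
Op 8: add NC@75 -> ring=[40:NB,75:NC,90:NA]
Final route key 60: smallest pos >= 60 is 75 -> NC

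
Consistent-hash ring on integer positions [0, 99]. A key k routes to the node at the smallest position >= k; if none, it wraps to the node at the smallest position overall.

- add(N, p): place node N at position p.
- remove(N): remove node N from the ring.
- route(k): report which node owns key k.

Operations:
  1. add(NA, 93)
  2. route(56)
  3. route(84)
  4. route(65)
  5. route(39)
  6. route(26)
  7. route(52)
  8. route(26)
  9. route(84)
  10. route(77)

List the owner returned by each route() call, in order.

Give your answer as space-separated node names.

Op 1: add NA@93 -> ring=[93:NA]
Op 2: route key 56: smallest pos >= 56 is 93 -> NA
Op 3: route key 84: smallest pos >= 84 is 93 -> NA
Op 4: route key 65: smallest pos >= 65 is 93 -> NA
Op 5: route key 39: smallest pos >= 39 is 93 -> NA
Op 6: route key 26: smallest pos >= 26 is 93 -> NA
Op 7: route key 52: smallest pos >= 52 is 93 -> NA
Op 8: route key 26: smallest pos >= 26 is 93 -> NA
Op 9: route key 84: smallest pos >= 84 is 93 -> NA
Op 10: route key 77: smallest pos >= 77 is 93 -> NA

Answer: NA NA NA NA NA NA NA NA NA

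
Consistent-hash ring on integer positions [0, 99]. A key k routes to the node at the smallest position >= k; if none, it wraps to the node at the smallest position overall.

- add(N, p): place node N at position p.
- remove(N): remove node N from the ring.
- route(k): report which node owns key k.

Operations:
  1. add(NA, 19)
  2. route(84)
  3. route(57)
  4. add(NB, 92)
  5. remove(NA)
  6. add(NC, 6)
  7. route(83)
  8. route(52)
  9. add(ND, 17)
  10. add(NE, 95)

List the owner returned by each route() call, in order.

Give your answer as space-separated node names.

Answer: NA NA NB NB

Derivation:
Op 1: add NA@19 -> ring=[19:NA]
Op 2: route key 84: none >= 84, wrap to smallest pos 19 -> NA
Op 3: route key 57: none >= 57, wrap to smallest pos 19 -> NA
Op 4: add NB@92 -> ring=[19:NA,92:NB]
Op 5: remove NA -> ring=[92:NB]
Op 6: add NC@6 -> ring=[6:NC,92:NB]
Op 7: route key 83: smallest pos >= 83 is 92 -> NB
Op 8: route key 52: smallest pos >= 52 is 92 -> NB
Op 9: add ND@17 -> ring=[6:NC,17:ND,92:NB]
Op 10: add NE@95 -> ring=[6:NC,17:ND,92:NB,95:NE]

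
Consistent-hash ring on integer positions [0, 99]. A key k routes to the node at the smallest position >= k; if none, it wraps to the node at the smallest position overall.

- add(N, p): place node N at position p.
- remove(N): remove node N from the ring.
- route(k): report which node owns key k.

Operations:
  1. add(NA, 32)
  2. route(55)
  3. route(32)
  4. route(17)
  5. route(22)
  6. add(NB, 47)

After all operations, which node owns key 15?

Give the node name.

Answer: NA

Derivation:
Op 1: add NA@32 -> ring=[32:NA]
Op 2: route key 55: none >= 55, wrap to smallest pos 32 -> NA
Op 3: route key 32: smallest pos >= 32 is 32 -> NA
Op 4: route key 17: smallest pos >= 17 is 32 -> NA
Op 5: route key 22: smallest pos >= 22 is 32 -> NA
Op 6: add NB@47 -> ring=[32:NA,47:NB]
Final route key 15: smallest pos >= 15 is 32 -> NA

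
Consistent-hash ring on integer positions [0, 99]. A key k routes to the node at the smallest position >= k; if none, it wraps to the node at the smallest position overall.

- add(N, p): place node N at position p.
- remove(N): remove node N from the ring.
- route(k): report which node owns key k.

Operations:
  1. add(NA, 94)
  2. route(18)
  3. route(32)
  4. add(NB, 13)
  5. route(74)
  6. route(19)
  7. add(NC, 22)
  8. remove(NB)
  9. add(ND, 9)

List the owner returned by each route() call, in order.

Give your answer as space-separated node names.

Answer: NA NA NA NA

Derivation:
Op 1: add NA@94 -> ring=[94:NA]
Op 2: route key 18: smallest pos >= 18 is 94 -> NA
Op 3: route key 32: smallest pos >= 32 is 94 -> NA
Op 4: add NB@13 -> ring=[13:NB,94:NA]
Op 5: route key 74: smallest pos >= 74 is 94 -> NA
Op 6: route key 19: smallest pos >= 19 is 94 -> NA
Op 7: add NC@22 -> ring=[13:NB,22:NC,94:NA]
Op 8: remove NB -> ring=[22:NC,94:NA]
Op 9: add ND@9 -> ring=[9:ND,22:NC,94:NA]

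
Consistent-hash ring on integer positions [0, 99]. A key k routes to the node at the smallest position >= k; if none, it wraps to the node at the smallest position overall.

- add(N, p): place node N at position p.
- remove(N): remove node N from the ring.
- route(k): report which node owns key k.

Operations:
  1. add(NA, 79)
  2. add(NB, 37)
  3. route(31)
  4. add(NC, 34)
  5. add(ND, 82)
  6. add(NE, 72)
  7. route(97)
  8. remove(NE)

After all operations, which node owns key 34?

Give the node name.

Answer: NC

Derivation:
Op 1: add NA@79 -> ring=[79:NA]
Op 2: add NB@37 -> ring=[37:NB,79:NA]
Op 3: route key 31: smallest pos >= 31 is 37 -> NB
Op 4: add NC@34 -> ring=[34:NC,37:NB,79:NA]
Op 5: add ND@82 -> ring=[34:NC,37:NB,79:NA,82:ND]
Op 6: add NE@72 -> ring=[34:NC,37:NB,72:NE,79:NA,82:ND]
Op 7: route key 97: none >= 97, wrap to smallest pos 34 -> NC
Op 8: remove NE -> ring=[34:NC,37:NB,79:NA,82:ND]
Final route key 34: smallest pos >= 34 is 34 -> NC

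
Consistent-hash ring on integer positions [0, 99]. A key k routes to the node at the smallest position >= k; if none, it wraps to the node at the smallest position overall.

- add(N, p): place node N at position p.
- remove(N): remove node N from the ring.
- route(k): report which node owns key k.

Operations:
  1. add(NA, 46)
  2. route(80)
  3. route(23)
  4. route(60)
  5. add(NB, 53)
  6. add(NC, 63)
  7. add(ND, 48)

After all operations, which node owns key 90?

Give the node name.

Op 1: add NA@46 -> ring=[46:NA]
Op 2: route key 80: none >= 80, wrap to smallest pos 46 -> NA
Op 3: route key 23: smallest pos >= 23 is 46 -> NA
Op 4: route key 60: none >= 60, wrap to smallest pos 46 -> NA
Op 5: add NB@53 -> ring=[46:NA,53:NB]
Op 6: add NC@63 -> ring=[46:NA,53:NB,63:NC]
Op 7: add ND@48 -> ring=[46:NA,48:ND,53:NB,63:NC]
Final route key 90: none >= 90, wrap to smallest pos 46 -> NA

Answer: NA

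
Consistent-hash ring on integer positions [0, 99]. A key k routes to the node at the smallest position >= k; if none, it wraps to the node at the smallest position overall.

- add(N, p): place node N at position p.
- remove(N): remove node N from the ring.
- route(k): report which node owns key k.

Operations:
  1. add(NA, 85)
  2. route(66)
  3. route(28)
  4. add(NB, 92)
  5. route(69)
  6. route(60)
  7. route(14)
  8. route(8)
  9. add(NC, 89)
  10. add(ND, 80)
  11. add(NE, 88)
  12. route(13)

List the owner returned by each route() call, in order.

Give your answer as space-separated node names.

Op 1: add NA@85 -> ring=[85:NA]
Op 2: route key 66: smallest pos >= 66 is 85 -> NA
Op 3: route key 28: smallest pos >= 28 is 85 -> NA
Op 4: add NB@92 -> ring=[85:NA,92:NB]
Op 5: route key 69: smallest pos >= 69 is 85 -> NA
Op 6: route key 60: smallest pos >= 60 is 85 -> NA
Op 7: route key 14: smallest pos >= 14 is 85 -> NA
Op 8: route key 8: smallest pos >= 8 is 85 -> NA
Op 9: add NC@89 -> ring=[85:NA,89:NC,92:NB]
Op 10: add ND@80 -> ring=[80:ND,85:NA,89:NC,92:NB]
Op 11: add NE@88 -> ring=[80:ND,85:NA,88:NE,89:NC,92:NB]
Op 12: route key 13: smallest pos >= 13 is 80 -> ND

Answer: NA NA NA NA NA NA ND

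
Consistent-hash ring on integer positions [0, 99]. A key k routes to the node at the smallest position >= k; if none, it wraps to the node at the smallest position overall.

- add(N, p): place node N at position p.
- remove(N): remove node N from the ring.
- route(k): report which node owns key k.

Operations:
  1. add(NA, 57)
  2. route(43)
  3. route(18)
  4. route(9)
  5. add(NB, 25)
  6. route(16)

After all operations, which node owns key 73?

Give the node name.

Op 1: add NA@57 -> ring=[57:NA]
Op 2: route key 43: smallest pos >= 43 is 57 -> NA
Op 3: route key 18: smallest pos >= 18 is 57 -> NA
Op 4: route key 9: smallest pos >= 9 is 57 -> NA
Op 5: add NB@25 -> ring=[25:NB,57:NA]
Op 6: route key 16: smallest pos >= 16 is 25 -> NB
Final route key 73: none >= 73, wrap to smallest pos 25 -> NB

Answer: NB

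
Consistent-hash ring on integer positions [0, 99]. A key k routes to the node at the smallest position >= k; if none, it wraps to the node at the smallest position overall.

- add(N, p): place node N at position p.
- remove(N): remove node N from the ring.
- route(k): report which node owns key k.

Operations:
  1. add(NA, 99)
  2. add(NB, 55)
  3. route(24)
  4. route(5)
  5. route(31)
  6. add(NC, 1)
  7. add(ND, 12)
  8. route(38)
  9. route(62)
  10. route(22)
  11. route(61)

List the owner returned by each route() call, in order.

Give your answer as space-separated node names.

Answer: NB NB NB NB NA NB NA

Derivation:
Op 1: add NA@99 -> ring=[99:NA]
Op 2: add NB@55 -> ring=[55:NB,99:NA]
Op 3: route key 24: smallest pos >= 24 is 55 -> NB
Op 4: route key 5: smallest pos >= 5 is 55 -> NB
Op 5: route key 31: smallest pos >= 31 is 55 -> NB
Op 6: add NC@1 -> ring=[1:NC,55:NB,99:NA]
Op 7: add ND@12 -> ring=[1:NC,12:ND,55:NB,99:NA]
Op 8: route key 38: smallest pos >= 38 is 55 -> NB
Op 9: route key 62: smallest pos >= 62 is 99 -> NA
Op 10: route key 22: smallest pos >= 22 is 55 -> NB
Op 11: route key 61: smallest pos >= 61 is 99 -> NA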